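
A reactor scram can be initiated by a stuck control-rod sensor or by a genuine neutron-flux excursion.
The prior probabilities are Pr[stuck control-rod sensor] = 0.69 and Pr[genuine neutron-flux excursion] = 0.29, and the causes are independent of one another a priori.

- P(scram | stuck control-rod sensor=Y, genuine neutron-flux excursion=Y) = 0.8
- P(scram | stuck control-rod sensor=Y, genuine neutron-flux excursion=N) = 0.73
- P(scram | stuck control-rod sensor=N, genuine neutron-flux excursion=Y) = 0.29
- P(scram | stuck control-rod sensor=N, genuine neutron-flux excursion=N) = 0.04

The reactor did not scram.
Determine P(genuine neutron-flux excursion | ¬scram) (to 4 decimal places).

P(genuine neutron-flux excursion | ¬scram) ≈ 0.2321

P(¬scram) = 0.96×0.31×0.71 + 0.71×0.31×0.29 + 0.27×0.69×0.71 + 0.2×0.69×0.29 = 0.211296 + 0.063829 + 0.132273 + 0.040020 = 0.447418
Restricting to configurations with genuine neutron-flux excursion present: 0.063829 + 0.040020 = 0.103849.
Hence the posterior is 0.103849/0.447418 ≈ 0.2321.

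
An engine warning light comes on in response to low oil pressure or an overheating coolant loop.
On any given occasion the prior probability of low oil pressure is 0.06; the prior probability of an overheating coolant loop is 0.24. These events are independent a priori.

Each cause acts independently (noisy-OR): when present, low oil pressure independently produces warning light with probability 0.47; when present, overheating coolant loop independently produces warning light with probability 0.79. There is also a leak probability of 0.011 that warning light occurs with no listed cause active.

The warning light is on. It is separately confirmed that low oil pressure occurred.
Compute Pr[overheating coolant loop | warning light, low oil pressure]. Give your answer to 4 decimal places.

Pr[overheating coolant loop | warning light, low oil pressure] ≈ 0.3713

Under noisy-OR, P(warning light | causes) = 1 − (1−0.011)·∏(1−qᵢ) over the active causes.
By total probability over both values of overheating coolant loop:
  P(warning light | low oil pressure) = 0.47583·0.76 + 0.889924·0.24
        = 0.361631 + 0.213582 = 0.575213
The terms with overheating coolant loop present sum to 0.213582, so
  P(overheating coolant loop | warning light, low oil pressure) = 0.213582 / 0.575213 ≈ 0.3713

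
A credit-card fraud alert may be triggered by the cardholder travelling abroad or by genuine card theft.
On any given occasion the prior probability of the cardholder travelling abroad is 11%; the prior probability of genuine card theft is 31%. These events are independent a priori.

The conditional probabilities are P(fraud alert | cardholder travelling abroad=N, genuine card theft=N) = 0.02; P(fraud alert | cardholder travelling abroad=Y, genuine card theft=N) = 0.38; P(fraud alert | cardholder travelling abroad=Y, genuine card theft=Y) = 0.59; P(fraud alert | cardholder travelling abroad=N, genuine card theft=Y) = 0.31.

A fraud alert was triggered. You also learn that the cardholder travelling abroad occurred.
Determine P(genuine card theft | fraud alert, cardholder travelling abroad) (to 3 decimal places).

P(genuine card theft | fraud alert, cardholder travelling abroad) ≈ 0.411

For the numerator, keep only genuine card theft=true terms: 0.59·0.31 = 0.182900
Denominator P(fraud alert | cardholder travelling abroad): 0.38·0.69 + 0.59·0.31 = 0.445100
P(genuine card theft | fraud alert, cardholder travelling abroad) = 0.182900/0.445100 ≈ 0.411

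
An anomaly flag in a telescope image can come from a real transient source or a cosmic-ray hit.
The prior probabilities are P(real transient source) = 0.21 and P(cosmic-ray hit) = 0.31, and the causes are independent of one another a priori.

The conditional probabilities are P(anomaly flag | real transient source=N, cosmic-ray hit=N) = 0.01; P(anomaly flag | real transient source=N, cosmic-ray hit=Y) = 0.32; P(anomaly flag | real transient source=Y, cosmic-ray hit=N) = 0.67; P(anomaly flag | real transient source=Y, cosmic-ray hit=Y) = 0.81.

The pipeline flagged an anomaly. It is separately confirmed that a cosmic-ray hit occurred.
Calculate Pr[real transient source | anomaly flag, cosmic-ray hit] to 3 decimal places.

Pr[real transient source | anomaly flag, cosmic-ray hit] ≈ 0.402

Weight on real transient source=true, given the evidence: 0.81·0.21 = 0.170100
The normalizing constant is 0.32·0.79 + 0.81·0.21 = 0.422900
P(real transient source | anomaly flag, cosmic-ray hit) = 0.170100/0.422900 ≈ 0.402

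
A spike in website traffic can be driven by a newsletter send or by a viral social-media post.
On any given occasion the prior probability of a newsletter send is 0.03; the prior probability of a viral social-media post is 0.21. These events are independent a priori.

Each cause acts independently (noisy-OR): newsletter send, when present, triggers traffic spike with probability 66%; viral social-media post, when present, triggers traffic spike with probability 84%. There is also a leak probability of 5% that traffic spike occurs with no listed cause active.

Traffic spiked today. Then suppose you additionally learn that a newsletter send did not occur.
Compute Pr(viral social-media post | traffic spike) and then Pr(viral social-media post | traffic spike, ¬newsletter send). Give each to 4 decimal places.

Under noisy-OR, P(traffic spike | causes) = 1 − (1−0.05)·∏(1−qᵢ) over the active causes.
Numerator (weight on configurations with viral social-media post): 0.172738 + 0.005974 = 0.178712
The normalizing constant is 0.05×0.97×0.79 + 0.848×0.97×0.21 + 0.677×0.03×0.79 + 0.94832×0.03×0.21 = 0.233072
P(viral social-media post | traffic spike) = 0.178712/0.233072 ≈ 0.7668

With the extra evidence:
By total probability over both values of viral social-media post:
  P(traffic spike | ¬newsletter send) = 0.05*0.79 + 0.848*0.21
        = 0.039500 + 0.178080 = 0.217580
Configurations with viral social-media post contribute 0.178080, so
  P(viral social-media post | traffic spike, ¬newsletter send) = 0.178080 / 0.217580 ≈ 0.8185
Ruling out newsletter send raises the posterior on viral social-media post — the flip side of explaining away.

Pr(viral social-media post | traffic spike) ≈ 0.7668; Pr(viral social-media post | traffic spike, ¬newsletter send) ≈ 0.8185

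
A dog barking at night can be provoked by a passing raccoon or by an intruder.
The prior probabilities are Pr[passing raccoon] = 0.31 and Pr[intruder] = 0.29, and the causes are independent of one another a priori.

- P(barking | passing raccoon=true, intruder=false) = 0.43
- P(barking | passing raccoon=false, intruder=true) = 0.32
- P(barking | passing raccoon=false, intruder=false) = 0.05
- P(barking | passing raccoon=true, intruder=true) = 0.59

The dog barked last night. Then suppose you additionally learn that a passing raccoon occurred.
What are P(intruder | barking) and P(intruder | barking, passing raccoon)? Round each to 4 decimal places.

Sum P(barking|·) weighted by the priors over the 4 (passing raccoon, intruder) configurations:
  P(barking) = 0.05×0.69×0.71 + 0.32×0.69×0.29 + 0.43×0.31×0.71 + 0.59×0.31×0.29
        = 0.024495 + 0.064032 + 0.094643 + 0.053041 = 0.236211
Keeping only the intruder-present terms gives 0.117073, so
  P(intruder | barking) = 0.117073 / 0.236211 ≈ 0.4956

With the extra evidence:
For the numerator, keep only intruder=true terms: 0.59×0.29 = 0.171100
The normalizing constant is 0.43×0.71 + 0.59×0.29 = 0.476400
P(intruder | barking, passing raccoon) = 0.171100/0.476400 ≈ 0.3592

P(intruder | barking) ≈ 0.4956; P(intruder | barking, passing raccoon) ≈ 0.3592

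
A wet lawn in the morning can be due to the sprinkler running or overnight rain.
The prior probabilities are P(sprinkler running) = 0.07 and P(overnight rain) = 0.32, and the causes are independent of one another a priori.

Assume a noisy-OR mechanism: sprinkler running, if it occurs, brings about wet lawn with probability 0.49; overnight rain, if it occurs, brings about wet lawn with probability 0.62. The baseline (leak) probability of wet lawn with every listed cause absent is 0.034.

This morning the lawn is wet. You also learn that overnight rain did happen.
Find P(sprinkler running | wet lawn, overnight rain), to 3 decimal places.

Under noisy-OR, P(wet lawn | causes) = 1 − (1−0.034)·∏(1−qᵢ) over the active causes.
Enumerate both values of sprinkler running and weight by the priors:
  P(wet lawn | overnight rain) = 0.63292×0.93 + 0.812789×0.07
        = 0.588616 + 0.056895 = 0.645511
Keeping only the sprinkler running-present terms gives 0.056895, so
  P(sprinkler running | wet lawn, overnight rain) = 0.056895 / 0.645511 ≈ 0.088

P(sprinkler running | wet lawn, overnight rain) ≈ 0.088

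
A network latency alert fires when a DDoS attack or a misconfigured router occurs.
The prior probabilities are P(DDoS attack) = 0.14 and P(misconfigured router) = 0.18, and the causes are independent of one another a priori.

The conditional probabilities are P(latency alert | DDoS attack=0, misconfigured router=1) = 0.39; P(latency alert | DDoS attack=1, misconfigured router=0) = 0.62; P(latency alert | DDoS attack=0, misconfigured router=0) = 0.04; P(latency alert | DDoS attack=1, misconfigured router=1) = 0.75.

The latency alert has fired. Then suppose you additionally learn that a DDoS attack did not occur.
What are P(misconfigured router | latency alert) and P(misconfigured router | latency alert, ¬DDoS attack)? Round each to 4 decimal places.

Enumerate the 4 (DDoS attack, misconfigured router) configurations and weight by the priors:
  P(latency alert) = 0.04*0.86*0.82 + 0.39*0.86*0.18 + 0.62*0.14*0.82 + 0.75*0.14*0.18
        = 0.028208 + 0.060372 + 0.071176 + 0.018900 = 0.178656
Keeping only the misconfigured router-present terms gives 0.079272, so
  P(misconfigured router | latency alert) = 0.079272 / 0.178656 ≈ 0.4437

Now also conditioning on DDoS attack≠true:
By total probability over both values of misconfigured router:
  P(latency alert | ¬DDoS attack) = 0.04·0.82 + 0.39·0.18
        = 0.032800 + 0.070200 = 0.103000
The terms with misconfigured router present sum to 0.070200, so
  P(misconfigured router | latency alert, ¬DDoS attack) = 0.070200 / 0.103000 ≈ 0.6816

P(misconfigured router | latency alert) ≈ 0.4437; P(misconfigured router | latency alert, ¬DDoS attack) ≈ 0.6816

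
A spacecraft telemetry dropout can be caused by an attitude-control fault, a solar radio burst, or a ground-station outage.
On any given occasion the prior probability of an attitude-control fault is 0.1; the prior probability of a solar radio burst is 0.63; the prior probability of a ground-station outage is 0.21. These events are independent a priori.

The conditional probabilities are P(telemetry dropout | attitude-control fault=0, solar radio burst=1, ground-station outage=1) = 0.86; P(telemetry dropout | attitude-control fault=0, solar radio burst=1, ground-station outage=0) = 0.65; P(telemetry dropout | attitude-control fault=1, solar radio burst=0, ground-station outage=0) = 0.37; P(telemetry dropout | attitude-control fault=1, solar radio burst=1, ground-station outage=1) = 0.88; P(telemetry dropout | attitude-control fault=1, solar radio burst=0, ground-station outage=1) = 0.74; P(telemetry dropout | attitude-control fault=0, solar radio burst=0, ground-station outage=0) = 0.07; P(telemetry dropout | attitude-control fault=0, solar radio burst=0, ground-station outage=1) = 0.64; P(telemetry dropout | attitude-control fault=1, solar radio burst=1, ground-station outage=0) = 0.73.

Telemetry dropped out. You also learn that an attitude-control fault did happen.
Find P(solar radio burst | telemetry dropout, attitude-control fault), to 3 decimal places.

P(telemetry dropout | attitude-control fault) = 0.37*0.37*0.79 + 0.74*0.37*0.21 + 0.73*0.63*0.79 + 0.88*0.63*0.21 = 0.108151 + 0.057498 + 0.363321 + 0.116424 = 0.645394
The solar radio burst-present share is 0.363321 + 0.116424 = 0.479745.
Hence the posterior is 0.479745/0.645394 ≈ 0.743.

P(solar radio burst | telemetry dropout, attitude-control fault) ≈ 0.743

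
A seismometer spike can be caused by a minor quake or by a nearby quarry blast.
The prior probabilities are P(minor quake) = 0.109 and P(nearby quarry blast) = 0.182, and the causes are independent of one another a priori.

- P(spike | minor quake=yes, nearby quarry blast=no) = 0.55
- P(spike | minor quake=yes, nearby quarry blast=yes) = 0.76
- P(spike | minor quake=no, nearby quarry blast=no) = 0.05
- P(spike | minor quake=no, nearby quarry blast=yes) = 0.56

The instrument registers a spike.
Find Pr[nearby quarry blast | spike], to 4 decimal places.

Pr[nearby quarry blast | spike] ≈ 0.5533

Numerator (weight on configurations with nearby quarry blast): 0.090811 + 0.015077 = 0.105888
Normalizer over all consistent configurations: 0.05·0.891·0.818 + 0.56·0.891·0.182 + 0.55·0.109·0.818 + 0.76·0.109·0.182 = 0.191369
P(nearby quarry blast | spike) = 0.105888/0.191369 ≈ 0.5533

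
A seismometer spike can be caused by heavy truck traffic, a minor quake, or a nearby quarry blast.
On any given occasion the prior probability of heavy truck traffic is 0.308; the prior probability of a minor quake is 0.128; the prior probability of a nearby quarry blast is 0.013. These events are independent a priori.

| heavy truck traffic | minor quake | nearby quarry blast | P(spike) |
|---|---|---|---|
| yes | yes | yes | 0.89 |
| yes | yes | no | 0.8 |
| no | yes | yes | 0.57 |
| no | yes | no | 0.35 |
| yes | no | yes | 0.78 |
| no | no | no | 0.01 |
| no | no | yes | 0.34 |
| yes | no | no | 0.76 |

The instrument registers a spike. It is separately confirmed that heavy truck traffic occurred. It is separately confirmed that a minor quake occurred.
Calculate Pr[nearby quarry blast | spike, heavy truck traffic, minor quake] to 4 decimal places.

Pr[nearby quarry blast | spike, heavy truck traffic, minor quake] ≈ 0.0144

For the numerator, keep only nearby quarry blast=true terms: 0.89×0.013 = 0.011570
Normalizer over all consistent configurations: 0.8×0.987 + 0.89×0.013 = 0.801170
Posterior = 0.011570 / 0.801170 ≈ 0.0144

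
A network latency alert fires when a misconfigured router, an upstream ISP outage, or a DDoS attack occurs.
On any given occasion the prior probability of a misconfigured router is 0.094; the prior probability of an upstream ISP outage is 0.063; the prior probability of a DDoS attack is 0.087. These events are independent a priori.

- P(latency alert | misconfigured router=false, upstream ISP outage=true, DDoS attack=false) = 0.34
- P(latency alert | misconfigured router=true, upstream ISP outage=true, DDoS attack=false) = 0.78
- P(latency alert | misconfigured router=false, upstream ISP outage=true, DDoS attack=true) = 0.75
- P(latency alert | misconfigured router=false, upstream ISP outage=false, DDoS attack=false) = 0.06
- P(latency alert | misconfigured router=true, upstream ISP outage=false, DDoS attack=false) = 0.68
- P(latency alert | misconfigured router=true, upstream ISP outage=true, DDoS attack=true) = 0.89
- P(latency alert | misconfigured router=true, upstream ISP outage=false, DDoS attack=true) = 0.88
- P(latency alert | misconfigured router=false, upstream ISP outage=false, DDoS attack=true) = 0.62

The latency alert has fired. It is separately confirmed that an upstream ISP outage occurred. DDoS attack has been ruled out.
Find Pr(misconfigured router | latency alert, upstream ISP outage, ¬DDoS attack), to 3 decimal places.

Weight on misconfigured router=true, given the evidence: 0.78·0.094 = 0.073320
Denominator P(latency alert | upstream ISP outage, ¬DDoS attack): 0.34·0.906 + 0.78·0.094 = 0.381360
Posterior = 0.073320 / 0.381360 ≈ 0.192

Pr(misconfigured router | latency alert, upstream ISP outage, ¬DDoS attack) ≈ 0.192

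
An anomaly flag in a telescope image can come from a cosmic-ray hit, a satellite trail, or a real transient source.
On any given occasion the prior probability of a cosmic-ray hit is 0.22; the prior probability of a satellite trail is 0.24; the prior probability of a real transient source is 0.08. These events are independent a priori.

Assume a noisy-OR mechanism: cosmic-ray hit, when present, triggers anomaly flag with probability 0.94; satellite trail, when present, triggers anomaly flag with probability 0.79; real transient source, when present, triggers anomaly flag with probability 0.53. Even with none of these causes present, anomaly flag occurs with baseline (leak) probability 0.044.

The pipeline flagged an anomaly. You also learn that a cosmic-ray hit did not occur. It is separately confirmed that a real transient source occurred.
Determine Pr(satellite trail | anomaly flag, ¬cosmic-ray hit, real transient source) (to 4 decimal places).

Pr(satellite trail | anomaly flag, ¬cosmic-ray hit, real transient source) ≈ 0.3418

Under noisy-OR, P(anomaly flag | causes) = 1 − (1−0.044)·∏(1−qᵢ) over the active causes.
Enumerate both values of satellite trail and weight by the priors:
  P(anomaly flag | ¬cosmic-ray hit, real transient source) = 0.55068·0.76 + 0.905643·0.24
        = 0.418517 + 0.217354 = 0.635871
Configurations with satellite trail contribute 0.217354, so
  P(satellite trail | anomaly flag, ¬cosmic-ray hit, real transient source) = 0.217354 / 0.635871 ≈ 0.3418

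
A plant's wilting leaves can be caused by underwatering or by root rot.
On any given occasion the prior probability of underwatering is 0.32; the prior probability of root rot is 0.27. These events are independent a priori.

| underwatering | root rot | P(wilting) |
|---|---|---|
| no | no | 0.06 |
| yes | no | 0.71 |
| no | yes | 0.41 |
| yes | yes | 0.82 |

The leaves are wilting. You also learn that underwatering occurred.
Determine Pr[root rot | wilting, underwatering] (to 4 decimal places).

For the numerator, keep only root rot=true terms: 0.82×0.27 = 0.221400
Normalizer over all consistent configurations: 0.71×0.73 + 0.82×0.27 = 0.739700
P(root rot | wilting, underwatering) = 0.221400/0.739700 ≈ 0.2993

Pr[root rot | wilting, underwatering] ≈ 0.2993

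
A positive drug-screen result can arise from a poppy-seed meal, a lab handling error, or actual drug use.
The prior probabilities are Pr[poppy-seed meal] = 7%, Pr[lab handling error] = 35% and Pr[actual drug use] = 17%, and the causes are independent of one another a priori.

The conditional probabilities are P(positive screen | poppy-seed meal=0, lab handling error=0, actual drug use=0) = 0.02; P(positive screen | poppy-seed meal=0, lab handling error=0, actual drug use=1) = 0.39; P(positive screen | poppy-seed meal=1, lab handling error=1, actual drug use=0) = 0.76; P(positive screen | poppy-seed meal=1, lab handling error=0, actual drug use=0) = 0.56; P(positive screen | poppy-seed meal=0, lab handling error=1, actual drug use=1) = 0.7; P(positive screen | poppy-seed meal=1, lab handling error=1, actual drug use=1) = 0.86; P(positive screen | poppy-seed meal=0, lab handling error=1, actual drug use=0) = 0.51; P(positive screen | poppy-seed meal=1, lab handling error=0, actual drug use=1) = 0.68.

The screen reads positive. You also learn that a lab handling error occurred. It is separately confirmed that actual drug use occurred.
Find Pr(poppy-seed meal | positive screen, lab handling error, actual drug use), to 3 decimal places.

Numerator (weight on configurations with poppy-seed meal): 0.86×0.07 = 0.060200
Normalizer over all consistent configurations: 0.7×0.93 + 0.86×0.07 = 0.711200
P(poppy-seed meal | positive screen, lab handling error, actual drug use) = 0.060200/0.711200 ≈ 0.085

Pr(poppy-seed meal | positive screen, lab handling error, actual drug use) ≈ 0.085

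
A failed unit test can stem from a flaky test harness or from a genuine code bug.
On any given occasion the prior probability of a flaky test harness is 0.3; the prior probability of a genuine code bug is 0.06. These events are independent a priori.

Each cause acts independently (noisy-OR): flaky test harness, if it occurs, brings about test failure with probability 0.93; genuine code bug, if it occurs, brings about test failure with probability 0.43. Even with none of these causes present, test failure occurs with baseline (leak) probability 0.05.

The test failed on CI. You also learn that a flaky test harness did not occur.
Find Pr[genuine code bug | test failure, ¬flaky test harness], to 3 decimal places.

Pr[genuine code bug | test failure, ¬flaky test harness] ≈ 0.369

Under noisy-OR, P(test failure | causes) = 1 − (1−0.05)·∏(1−qᵢ) over the active causes.
Numerator (weight on configurations with genuine code bug): 0.4585*0.06 = 0.027510
Normalizer over all consistent configurations: 0.05*0.94 + 0.4585*0.06 = 0.074510
P(genuine code bug | test failure, ¬flaky test harness) = 0.027510/0.074510 ≈ 0.369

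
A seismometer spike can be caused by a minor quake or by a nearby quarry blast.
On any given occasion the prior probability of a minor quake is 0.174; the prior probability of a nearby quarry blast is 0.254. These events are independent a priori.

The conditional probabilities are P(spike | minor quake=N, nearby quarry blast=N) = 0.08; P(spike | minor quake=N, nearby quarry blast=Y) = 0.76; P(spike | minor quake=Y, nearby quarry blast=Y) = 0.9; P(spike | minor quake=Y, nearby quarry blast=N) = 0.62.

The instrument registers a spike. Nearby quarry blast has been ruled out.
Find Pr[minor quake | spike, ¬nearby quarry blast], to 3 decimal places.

By total probability over both values of minor quake:
  P(spike | ¬nearby quarry blast) = 0.08*0.826 + 0.62*0.174
        = 0.066080 + 0.107880 = 0.173960
The terms with minor quake present sum to 0.107880, so
  P(minor quake | spike, ¬nearby quarry blast) = 0.107880 / 0.173960 ≈ 0.620

Pr[minor quake | spike, ¬nearby quarry blast] ≈ 0.620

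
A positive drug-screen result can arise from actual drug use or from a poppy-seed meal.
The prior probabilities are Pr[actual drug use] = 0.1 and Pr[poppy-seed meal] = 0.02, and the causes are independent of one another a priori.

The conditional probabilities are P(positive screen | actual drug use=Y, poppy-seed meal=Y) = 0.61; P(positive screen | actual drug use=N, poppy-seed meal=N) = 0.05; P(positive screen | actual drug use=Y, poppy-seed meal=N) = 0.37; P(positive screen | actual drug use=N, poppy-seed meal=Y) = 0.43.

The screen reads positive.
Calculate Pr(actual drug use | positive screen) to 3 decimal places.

Pr(actual drug use | positive screen) ≈ 0.420

Sum P(positive screen|·) weighted by the priors over the 4 (actual drug use, poppy-seed meal) configurations:
  P(positive screen) = 0.05·0.9·0.98 + 0.43·0.9·0.02 + 0.37·0.1·0.98 + 0.61·0.1·0.02
        = 0.044100 + 0.007740 + 0.036260 + 0.001220 = 0.089320
Keeping only the actual drug use-present terms gives 0.037480, so
  P(actual drug use | positive screen) = 0.037480 / 0.089320 ≈ 0.420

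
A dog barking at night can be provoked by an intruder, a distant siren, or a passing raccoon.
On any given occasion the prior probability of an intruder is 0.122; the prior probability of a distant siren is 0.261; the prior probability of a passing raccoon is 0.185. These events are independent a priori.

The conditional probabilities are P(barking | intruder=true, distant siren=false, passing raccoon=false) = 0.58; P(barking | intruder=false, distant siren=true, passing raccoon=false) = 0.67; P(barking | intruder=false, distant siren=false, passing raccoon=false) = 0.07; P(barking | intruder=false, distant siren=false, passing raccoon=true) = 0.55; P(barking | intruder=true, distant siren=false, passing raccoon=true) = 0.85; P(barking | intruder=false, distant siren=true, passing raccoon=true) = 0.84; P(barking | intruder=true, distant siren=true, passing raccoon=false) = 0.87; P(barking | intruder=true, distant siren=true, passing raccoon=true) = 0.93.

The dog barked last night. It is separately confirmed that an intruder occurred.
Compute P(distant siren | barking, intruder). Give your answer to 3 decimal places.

P(barking | intruder) = 0.58*0.739*0.815 + 0.85*0.739*0.185 + 0.87*0.261*0.815 + 0.93*0.261*0.185 = 0.349325 + 0.116208 + 0.185062 + 0.044905 = 0.695500
Restricting to configurations with distant siren present: 0.185062 + 0.044905 = 0.229967.
P(distant siren | barking, intruder) = 0.229967 / 0.695500 ≈ 0.331

P(distant siren | barking, intruder) ≈ 0.331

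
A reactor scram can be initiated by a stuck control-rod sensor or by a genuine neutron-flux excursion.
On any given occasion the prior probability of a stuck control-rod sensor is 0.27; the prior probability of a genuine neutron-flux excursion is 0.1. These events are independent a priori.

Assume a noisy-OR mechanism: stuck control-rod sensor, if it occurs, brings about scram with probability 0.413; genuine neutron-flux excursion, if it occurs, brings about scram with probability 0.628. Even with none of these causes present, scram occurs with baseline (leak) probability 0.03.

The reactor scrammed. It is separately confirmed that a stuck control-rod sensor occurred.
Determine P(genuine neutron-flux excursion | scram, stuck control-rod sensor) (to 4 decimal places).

Under noisy-OR, P(scram | causes) = 1 − (1−0.03)·∏(1−qᵢ) over the active causes.
Sum P(scram|·) weighted by the priors over both values of genuine neutron-flux excursion:
  P(scram | stuck control-rod sensor) = 0.43061×0.9 + 0.788187×0.1
        = 0.387549 + 0.078819 = 0.466368
The terms with genuine neutron-flux excursion present sum to 0.078819, so
  P(genuine neutron-flux excursion | scram, stuck control-rod sensor) = 0.078819 / 0.466368 ≈ 0.1690

P(genuine neutron-flux excursion | scram, stuck control-rod sensor) ≈ 0.1690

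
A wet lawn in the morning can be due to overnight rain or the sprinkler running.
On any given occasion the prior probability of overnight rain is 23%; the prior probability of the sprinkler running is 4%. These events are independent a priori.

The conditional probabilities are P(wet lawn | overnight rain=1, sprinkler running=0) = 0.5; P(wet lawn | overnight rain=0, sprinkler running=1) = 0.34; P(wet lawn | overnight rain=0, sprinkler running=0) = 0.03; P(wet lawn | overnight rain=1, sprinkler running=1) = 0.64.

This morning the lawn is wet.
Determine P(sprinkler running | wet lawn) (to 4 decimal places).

P(sprinkler running | wet lawn) ≈ 0.1098

For the numerator, keep only sprinkler running=true terms: 0.010472 + 0.005888 = 0.016360
Normalizer over all consistent configurations: 0.03×0.77×0.96 + 0.34×0.77×0.04 + 0.5×0.23×0.96 + 0.64×0.23×0.04 = 0.148936
P(sprinkler running | wet lawn) = 0.016360/0.148936 ≈ 0.1098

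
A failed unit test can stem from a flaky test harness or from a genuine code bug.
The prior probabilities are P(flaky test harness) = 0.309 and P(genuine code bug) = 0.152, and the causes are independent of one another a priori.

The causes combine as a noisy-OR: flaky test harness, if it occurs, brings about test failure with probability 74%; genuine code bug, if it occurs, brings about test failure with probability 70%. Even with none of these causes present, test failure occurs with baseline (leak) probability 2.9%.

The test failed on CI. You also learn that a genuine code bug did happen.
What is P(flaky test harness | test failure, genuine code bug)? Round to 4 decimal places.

P(flaky test harness | test failure, genuine code bug) ≈ 0.3684

Under noisy-OR, P(test failure | causes) = 1 − (1−0.029)·∏(1−qᵢ) over the active causes.
By total probability over both values of flaky test harness:
  P(test failure | genuine code bug) = 0.7087*0.691 + 0.924262*0.309
        = 0.489712 + 0.285597 = 0.775309
Configurations with flaky test harness contribute 0.285597, so
  P(flaky test harness | test failure, genuine code bug) = 0.285597 / 0.775309 ≈ 0.3684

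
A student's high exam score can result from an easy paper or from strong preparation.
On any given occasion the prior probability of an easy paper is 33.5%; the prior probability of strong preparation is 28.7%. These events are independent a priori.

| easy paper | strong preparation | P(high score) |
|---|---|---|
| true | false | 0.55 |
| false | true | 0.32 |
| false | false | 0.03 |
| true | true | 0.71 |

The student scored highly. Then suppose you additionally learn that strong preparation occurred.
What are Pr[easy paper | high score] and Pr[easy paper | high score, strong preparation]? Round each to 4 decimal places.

Weight on easy paper=true, given the evidence: 0.131370 + 0.068263 = 0.199633
The normalizing constant is 0.03·0.665·0.713 + 0.32·0.665·0.287 + 0.55·0.335·0.713 + 0.71·0.335·0.287 = 0.274931
P(easy paper | high score) = 0.199633/0.274931 ≈ 0.7261

Now also conditioning on strong preparation=true:
Weight on easy paper=true, given the evidence: 0.71*0.335 = 0.237850
Denominator P(high score | strong preparation): 0.32*0.665 + 0.71*0.335 = 0.450650
P(easy paper | high score, strong preparation) = 0.237850/0.450650 ≈ 0.5278
— strong preparation explains away the evidence for easy paper.

Pr[easy paper | high score] ≈ 0.7261; Pr[easy paper | high score, strong preparation] ≈ 0.5278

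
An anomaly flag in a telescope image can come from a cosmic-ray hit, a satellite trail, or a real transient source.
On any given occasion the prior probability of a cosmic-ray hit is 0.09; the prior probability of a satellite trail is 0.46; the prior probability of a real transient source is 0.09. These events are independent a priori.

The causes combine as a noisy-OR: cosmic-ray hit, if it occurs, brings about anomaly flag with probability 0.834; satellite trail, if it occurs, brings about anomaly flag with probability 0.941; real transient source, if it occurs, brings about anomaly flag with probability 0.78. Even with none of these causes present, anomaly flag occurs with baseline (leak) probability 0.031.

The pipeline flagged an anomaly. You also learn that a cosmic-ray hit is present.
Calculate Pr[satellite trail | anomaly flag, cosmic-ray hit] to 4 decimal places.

Pr[satellite trail | anomaly flag, cosmic-ray hit] ≈ 0.4982

Under noisy-OR, P(anomaly flag | causes) = 1 − (1−0.031)·∏(1−qᵢ) over the active causes.
P(anomaly flag | cosmic-ray hit) = 0.839146*0.54*0.91 + 0.964612*0.54*0.09 + 0.99051*0.46*0.91 + 0.997912*0.46*0.09 = 0.412356 + 0.046880 + 0.414627 + 0.041314 = 0.915177
The satellite trail-present share is 0.414627 + 0.041314 = 0.455941.
Hence the posterior is 0.455941/0.915177 ≈ 0.4982.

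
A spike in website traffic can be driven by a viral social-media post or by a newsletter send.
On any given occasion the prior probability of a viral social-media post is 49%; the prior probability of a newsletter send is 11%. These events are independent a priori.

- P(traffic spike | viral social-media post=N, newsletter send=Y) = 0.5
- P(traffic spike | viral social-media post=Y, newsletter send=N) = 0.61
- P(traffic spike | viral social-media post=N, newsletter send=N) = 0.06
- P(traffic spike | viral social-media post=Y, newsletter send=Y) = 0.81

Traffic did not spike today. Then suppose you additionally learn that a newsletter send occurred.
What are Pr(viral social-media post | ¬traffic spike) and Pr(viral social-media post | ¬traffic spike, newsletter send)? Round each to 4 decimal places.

By total probability over the 4 (viral social-media post, newsletter send) configurations:
  P(¬traffic spike) = 0.94*0.51*0.89 + 0.5*0.51*0.11 + 0.39*0.49*0.89 + 0.19*0.49*0.11
        = 0.426666 + 0.028050 + 0.170079 + 0.010241 = 0.635036
Configurations with viral social-media post contribute 0.180320, so
  P(viral social-media post | ¬traffic spike) = 0.180320 / 0.635036 ≈ 0.2840

Now also conditioning on newsletter send=true:
For the numerator, keep only viral social-media post=true terms: 0.19·0.49 = 0.093100
The normalizing constant is 0.5·0.51 + 0.19·0.49 = 0.348100
Posterior = 0.093100 / 0.348100 ≈ 0.2675

Pr(viral social-media post | ¬traffic spike) ≈ 0.2840; Pr(viral social-media post | ¬traffic spike, newsletter send) ≈ 0.2675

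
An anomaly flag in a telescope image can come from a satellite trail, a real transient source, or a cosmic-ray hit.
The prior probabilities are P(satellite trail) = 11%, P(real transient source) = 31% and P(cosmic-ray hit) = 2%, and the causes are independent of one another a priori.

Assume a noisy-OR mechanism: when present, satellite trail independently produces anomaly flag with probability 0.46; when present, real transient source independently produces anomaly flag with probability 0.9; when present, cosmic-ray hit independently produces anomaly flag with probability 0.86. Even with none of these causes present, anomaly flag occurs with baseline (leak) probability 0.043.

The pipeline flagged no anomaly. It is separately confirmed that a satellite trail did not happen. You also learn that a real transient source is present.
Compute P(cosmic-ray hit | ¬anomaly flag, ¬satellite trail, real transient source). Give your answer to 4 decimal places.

P(cosmic-ray hit | ¬anomaly flag, ¬satellite trail, real transient source) ≈ 0.0028

Under noisy-OR, P(anomaly flag | causes) = 1 − (1−0.043)·∏(1−qᵢ) over the active causes.
Sum P(¬anomaly flag|·) weighted by the priors over both values of cosmic-ray hit:
  P(¬anomaly flag | ¬satellite trail, real transient source) = 0.0957*0.98 + 0.013398*0.02
        = 0.093786 + 0.000268 = 0.094054
Keeping only the cosmic-ray hit-present terms gives 0.000268, so
  P(cosmic-ray hit | ¬anomaly flag, ¬satellite trail, real transient source) = 0.000268 / 0.094054 ≈ 0.0028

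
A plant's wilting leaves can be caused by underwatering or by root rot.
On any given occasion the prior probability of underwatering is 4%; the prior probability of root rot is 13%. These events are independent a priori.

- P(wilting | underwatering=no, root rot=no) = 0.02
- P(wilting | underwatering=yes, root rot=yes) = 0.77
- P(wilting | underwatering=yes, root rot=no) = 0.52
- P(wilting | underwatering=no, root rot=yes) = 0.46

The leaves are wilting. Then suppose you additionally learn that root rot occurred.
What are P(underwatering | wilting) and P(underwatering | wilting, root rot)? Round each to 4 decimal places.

P(underwatering | wilting) ≈ 0.2297; P(underwatering | wilting, root rot) ≈ 0.0652

P(wilting) = 0.02×0.96×0.87 + 0.46×0.96×0.13 + 0.52×0.04×0.87 + 0.77×0.04×0.13 = 0.016704 + 0.057408 + 0.018096 + 0.004004 = 0.096212
Of this, 0.022100 comes from 0.018096 + 0.004004 (the underwatering=true cases).
Hence the posterior is 0.022100/0.096212 ≈ 0.2297.

Now condition on the additional information:
Enumerate both values of underwatering and weight by the priors:
  P(wilting | root rot) = 0.46*0.96 + 0.77*0.04
        = 0.441600 + 0.030800 = 0.472400
Configurations with underwatering contribute 0.030800, so
  P(underwatering | wilting, root rot) = 0.030800 / 0.472400 ≈ 0.0652
Conditioning on root rot lowers the posterior on underwatering: the classic explaining-away effect in a common-effect structure.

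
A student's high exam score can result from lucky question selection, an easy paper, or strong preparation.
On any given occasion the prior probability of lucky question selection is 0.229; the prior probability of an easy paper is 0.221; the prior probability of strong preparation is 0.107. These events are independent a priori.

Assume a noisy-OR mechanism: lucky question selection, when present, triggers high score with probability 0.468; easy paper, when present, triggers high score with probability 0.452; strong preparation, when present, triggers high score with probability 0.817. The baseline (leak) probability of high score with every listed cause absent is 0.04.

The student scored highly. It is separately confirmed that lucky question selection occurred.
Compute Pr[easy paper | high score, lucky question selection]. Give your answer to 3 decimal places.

Under noisy-OR, P(high score | causes) = 1 − (1−0.04)·∏(1−qᵢ) over the active causes.
Sum P(high score|·) weighted by the priors over the 4 (easy paper, strong preparation) configurations:
  P(high score | lucky question selection) = 0.48928·0.779·0.893 + 0.906538·0.779·0.107 + 0.720125·0.221·0.893 + 0.948783·0.221·0.107
        = 0.340366 + 0.075563 + 0.142119 + 0.022436 = 0.580484
Keeping only the easy paper-present terms gives 0.164555, so
  P(easy paper | high score, lucky question selection) = 0.164555 / 0.580484 ≈ 0.283

Pr[easy paper | high score, lucky question selection] ≈ 0.283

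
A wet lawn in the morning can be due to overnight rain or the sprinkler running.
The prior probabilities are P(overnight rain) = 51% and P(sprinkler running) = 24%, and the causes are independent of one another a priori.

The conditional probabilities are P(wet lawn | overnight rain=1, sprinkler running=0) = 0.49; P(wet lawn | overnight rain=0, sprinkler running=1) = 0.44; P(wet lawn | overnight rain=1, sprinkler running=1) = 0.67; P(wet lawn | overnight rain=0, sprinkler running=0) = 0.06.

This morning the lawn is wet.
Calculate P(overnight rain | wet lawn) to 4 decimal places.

P(overnight rain | wet lawn) ≈ 0.7859

P(wet lawn) = 0.06*0.49*0.76 + 0.44*0.49*0.24 + 0.49*0.51*0.76 + 0.67*0.51*0.24 = 0.022344 + 0.051744 + 0.189924 + 0.082008 = 0.346020
Of this, 0.271932 comes from 0.189924 + 0.082008 (the overnight rain=true cases).
So P(overnight rain | wet lawn) = 0.271932/0.346020 ≈ 0.7859.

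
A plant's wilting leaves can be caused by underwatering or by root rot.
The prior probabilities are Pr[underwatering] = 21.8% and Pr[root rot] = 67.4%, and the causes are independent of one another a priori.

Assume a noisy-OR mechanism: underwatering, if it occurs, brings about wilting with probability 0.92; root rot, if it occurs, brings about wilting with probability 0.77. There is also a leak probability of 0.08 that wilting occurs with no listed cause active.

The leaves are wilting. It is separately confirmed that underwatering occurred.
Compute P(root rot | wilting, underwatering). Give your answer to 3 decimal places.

P(root rot | wilting, underwatering) ≈ 0.687

Under noisy-OR, P(wilting | causes) = 1 − (1−0.08)·∏(1−qᵢ) over the active causes.
Weight on root rot=true, given the evidence: 0.983072·0.674 = 0.662591
The normalizing constant is 0.9264·0.326 + 0.983072·0.674 = 0.964597
Posterior = 0.662591 / 0.964597 ≈ 0.687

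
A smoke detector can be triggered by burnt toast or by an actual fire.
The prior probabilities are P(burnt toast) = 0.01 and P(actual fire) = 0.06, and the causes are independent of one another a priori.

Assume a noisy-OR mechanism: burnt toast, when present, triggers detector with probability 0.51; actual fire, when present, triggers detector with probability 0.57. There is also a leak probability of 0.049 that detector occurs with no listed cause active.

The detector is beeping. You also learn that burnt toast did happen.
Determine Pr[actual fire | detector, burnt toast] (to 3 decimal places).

Under noisy-OR, P(detector | causes) = 1 − (1−0.049)·∏(1−qᵢ) over the active causes.
Numerator (weight on configurations with actual fire): 0.799624*0.06 = 0.047977
Normalizer over all consistent configurations: 0.53401*0.94 + 0.799624*0.06 = 0.549946
P(actual fire | detector, burnt toast) = 0.047977/0.549946 ≈ 0.087

Pr[actual fire | detector, burnt toast] ≈ 0.087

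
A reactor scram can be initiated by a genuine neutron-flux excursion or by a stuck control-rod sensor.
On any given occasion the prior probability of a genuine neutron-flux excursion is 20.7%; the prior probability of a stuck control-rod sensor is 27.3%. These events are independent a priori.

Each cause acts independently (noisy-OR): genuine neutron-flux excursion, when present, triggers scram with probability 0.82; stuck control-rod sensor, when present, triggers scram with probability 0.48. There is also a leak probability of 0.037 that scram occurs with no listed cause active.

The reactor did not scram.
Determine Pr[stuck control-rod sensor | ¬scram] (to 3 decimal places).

Under noisy-OR, P(scram | causes) = 1 − (1−0.037)·∏(1−qᵢ) over the active causes.
Numerator (weight on configurations with stuck control-rod sensor): 0.108409 + 0.005094 = 0.113503
The normalizing constant is 0.963*0.793*0.727 + 0.50076*0.793*0.273 + 0.17334*0.207*0.727 + 0.090137*0.207*0.273 = 0.694769
Posterior = 0.113503 / 0.694769 ≈ 0.163

Pr[stuck control-rod sensor | ¬scram] ≈ 0.163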